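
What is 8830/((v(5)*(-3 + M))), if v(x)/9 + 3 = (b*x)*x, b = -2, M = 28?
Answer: -1766/2385 ≈ -0.74046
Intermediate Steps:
v(x) = -27 - 18*x² (v(x) = -27 + 9*((-2*x)*x) = -27 + 9*(-2*x²) = -27 - 18*x²)
8830/((v(5)*(-3 + M))) = 8830/(((-27 - 18*5²)*(-3 + 28))) = 8830/(((-27 - 18*25)*25)) = 8830/(((-27 - 450)*25)) = 8830/((-477*25)) = 8830/(-11925) = 8830*(-1/11925) = -1766/2385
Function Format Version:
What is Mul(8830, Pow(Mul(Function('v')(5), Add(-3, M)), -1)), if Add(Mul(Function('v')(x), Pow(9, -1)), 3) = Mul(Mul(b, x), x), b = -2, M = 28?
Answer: Rational(-1766, 2385) ≈ -0.74046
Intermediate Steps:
Function('v')(x) = Add(-27, Mul(-18, Pow(x, 2))) (Function('v')(x) = Add(-27, Mul(9, Mul(Mul(-2, x), x))) = Add(-27, Mul(9, Mul(-2, Pow(x, 2)))) = Add(-27, Mul(-18, Pow(x, 2))))
Mul(8830, Pow(Mul(Function('v')(5), Add(-3, M)), -1)) = Mul(8830, Pow(Mul(Add(-27, Mul(-18, Pow(5, 2))), Add(-3, 28)), -1)) = Mul(8830, Pow(Mul(Add(-27, Mul(-18, 25)), 25), -1)) = Mul(8830, Pow(Mul(Add(-27, -450), 25), -1)) = Mul(8830, Pow(Mul(-477, 25), -1)) = Mul(8830, Pow(-11925, -1)) = Mul(8830, Rational(-1, 11925)) = Rational(-1766, 2385)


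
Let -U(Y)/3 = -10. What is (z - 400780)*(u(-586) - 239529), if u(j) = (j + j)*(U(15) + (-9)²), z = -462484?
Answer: 319080502944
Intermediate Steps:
U(Y) = 30 (U(Y) = -3*(-10) = 30)
u(j) = 222*j (u(j) = (j + j)*(30 + (-9)²) = (2*j)*(30 + 81) = (2*j)*111 = 222*j)
(z - 400780)*(u(-586) - 239529) = (-462484 - 400780)*(222*(-586) - 239529) = -863264*(-130092 - 239529) = -863264*(-369621) = 319080502944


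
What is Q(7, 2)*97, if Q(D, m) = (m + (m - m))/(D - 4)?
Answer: 194/3 ≈ 64.667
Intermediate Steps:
Q(D, m) = m/(-4 + D) (Q(D, m) = (m + 0)/(-4 + D) = m/(-4 + D))
Q(7, 2)*97 = (2/(-4 + 7))*97 = (2/3)*97 = 194/3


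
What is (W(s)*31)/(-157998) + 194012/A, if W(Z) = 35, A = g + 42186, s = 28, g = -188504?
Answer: -15406131503/11558975682 ≈ -1.3328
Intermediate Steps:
A = -146318 (A = -188504 + 42186 = -146318)
(W(s)*31)/(-157998) + 194012/A = (35*31)/(-157998) + 194012/(-146318) = 1085*(-1/157998) + 194012*(-1/146318) = -1085/157998 - 97006/73159 = -15406131503/11558975682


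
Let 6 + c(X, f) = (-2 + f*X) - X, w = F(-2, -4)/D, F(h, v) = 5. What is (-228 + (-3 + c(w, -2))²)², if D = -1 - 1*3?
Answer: 7879249/256 ≈ 30778.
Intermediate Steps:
D = -4 (D = -1 - 3 = -4)
w = -5/4 (w = 5/(-4) = 5*(-¼) = -5/4 ≈ -1.2500)
c(X, f) = -8 - X + X*f (c(X, f) = -6 + ((-2 + f*X) - X) = -6 + ((-2 + X*f) - X) = -6 + (-2 - X + X*f) = -8 - X + X*f)
(-228 + (-3 + c(w, -2))²)² = (-228 + (-3 + (-8 - 1*(-5/4) - 5/4*(-2)))²)² = (-228 + (-3 + (-8 + 5/4 + 5/2))²)² = (-228 + (-3 - 17/4)²)² = (-228 + (-29/4)²)² = (-228 + 841/16)² = (-2807/16)² = 7879249/256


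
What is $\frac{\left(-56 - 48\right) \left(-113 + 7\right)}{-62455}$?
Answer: $- \frac{11024}{62455} \approx -0.17651$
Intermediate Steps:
$\frac{\left(-56 - 48\right) \left(-113 + 7\right)}{-62455} = \left(-104\right) \left(-106\right) \left(- \frac{1}{62455}\right) = 11024 \left(- \frac{1}{62455}\right) = - \frac{11024}{62455}$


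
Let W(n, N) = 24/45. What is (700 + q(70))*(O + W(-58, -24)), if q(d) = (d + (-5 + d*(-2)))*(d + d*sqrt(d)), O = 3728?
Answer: -50894480/3 - 19574800*sqrt(70) ≈ -1.8074e+8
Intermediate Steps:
W(n, N) = 8/15 (W(n, N) = 24*(1/45) = 8/15)
q(d) = (-5 - d)*(d + d**(3/2)) (q(d) = (d + (-5 - 2*d))*(d + d**(3/2)) = (-5 - d)*(d + d**(3/2)))
(700 + q(70))*(O + W(-58, -24)) = (700 + (-1*70**2 - 70**(5/2) - 5*70 - 350*sqrt(70)))*(3728 + 8/15) = (700 + (-1*4900 - 4900*sqrt(70) - 350 - 350*sqrt(70)))*(55928/15) = (700 + (-4900 - 4900*sqrt(70) - 350 - 350*sqrt(70)))*(55928/15) = (700 + (-5250 - 5250*sqrt(70)))*(55928/15) = (-4550 - 5250*sqrt(70))*(55928/15) = -50894480/3 - 19574800*sqrt(70)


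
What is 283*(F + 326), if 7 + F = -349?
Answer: -8490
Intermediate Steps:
F = -356 (F = -7 - 349 = -356)
283*(F + 326) = 283*(-356 + 326) = 283*(-30) = -8490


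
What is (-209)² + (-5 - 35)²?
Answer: 45281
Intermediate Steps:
(-209)² + (-5 - 35)² = 43681 + (-40)² = 43681 + 1600 = 45281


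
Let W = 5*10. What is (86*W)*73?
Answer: 313900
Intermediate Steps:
W = 50
(86*W)*73 = (86*50)*73 = 4300*73 = 313900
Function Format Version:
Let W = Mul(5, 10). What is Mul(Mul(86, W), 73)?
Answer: 313900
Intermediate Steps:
W = 50
Mul(Mul(86, W), 73) = Mul(Mul(86, 50), 73) = Mul(4300, 73) = 313900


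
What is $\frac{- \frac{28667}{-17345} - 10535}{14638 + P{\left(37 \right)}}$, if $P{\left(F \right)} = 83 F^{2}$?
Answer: $- \frac{182700908}{2224756425} \approx -0.082122$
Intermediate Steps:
$\frac{- \frac{28667}{-17345} - 10535}{14638 + P{\left(37 \right)}} = \frac{- \frac{28667}{-17345} - 10535}{14638 + 83 \cdot 37^{2}} = \frac{\left(-28667\right) \left(- \frac{1}{17345}\right) - 10535}{14638 + 83 \cdot 1369} = \frac{\frac{28667}{17345} - 10535}{14638 + 113627} = - \frac{182700908}{17345 \cdot 128265} = \left(- \frac{182700908}{17345}\right) \frac{1}{128265} = - \frac{182700908}{2224756425}$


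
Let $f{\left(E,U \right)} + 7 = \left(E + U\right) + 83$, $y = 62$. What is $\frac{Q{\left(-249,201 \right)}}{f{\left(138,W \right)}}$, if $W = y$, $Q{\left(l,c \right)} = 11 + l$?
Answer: $- \frac{119}{138} \approx -0.86232$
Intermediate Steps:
$W = 62$
$f{\left(E,U \right)} = 76 + E + U$ ($f{\left(E,U \right)} = -7 + \left(\left(E + U\right) + 83\right) = -7 + \left(83 + E + U\right) = 76 + E + U$)
$\frac{Q{\left(-249,201 \right)}}{f{\left(138,W \right)}} = \frac{11 - 249}{76 + 138 + 62} = - \frac{238}{276} = \left(-238\right) \frac{1}{276} = - \frac{119}{138}$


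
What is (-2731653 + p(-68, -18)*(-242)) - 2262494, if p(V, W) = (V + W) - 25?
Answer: -4967285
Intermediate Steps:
p(V, W) = -25 + V + W
(-2731653 + p(-68, -18)*(-242)) - 2262494 = (-2731653 + (-25 - 68 - 18)*(-242)) - 2262494 = (-2731653 - 111*(-242)) - 2262494 = (-2731653 + 26862) - 2262494 = -2704791 - 2262494 = -4967285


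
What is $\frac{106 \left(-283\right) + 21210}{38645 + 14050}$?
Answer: $- \frac{8788}{52695} \approx -0.16677$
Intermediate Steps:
$\frac{106 \left(-283\right) + 21210}{38645 + 14050} = \frac{-29998 + 21210}{52695} = \left(-8788\right) \frac{1}{52695} = - \frac{8788}{52695}$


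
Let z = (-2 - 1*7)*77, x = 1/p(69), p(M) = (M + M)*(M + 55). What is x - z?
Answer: 11858617/17112 ≈ 693.00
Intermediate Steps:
p(M) = 2*M*(55 + M) (p(M) = (2*M)*(55 + M) = 2*M*(55 + M))
x = 1/17112 (x = 1/(2*69*(55 + 69)) = 1/(2*69*124) = 1/17112 ≈ 5.8439e-5)
z = -693 (z = (-2 - 7)*77 = -9*77 = -693)
x - z = 1/17112 - 1*(-693) = 1/17112 + 693 = 11858617/17112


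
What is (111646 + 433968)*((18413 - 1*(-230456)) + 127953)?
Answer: 205599358708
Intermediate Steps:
(111646 + 433968)*((18413 - 1*(-230456)) + 127953) = 545614*((18413 + 230456) + 127953) = 545614*(248869 + 127953) = 545614*376822 = 205599358708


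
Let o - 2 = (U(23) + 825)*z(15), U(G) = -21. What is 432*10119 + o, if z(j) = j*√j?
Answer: 4371410 + 12060*√15 ≈ 4.4181e+6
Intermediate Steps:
z(j) = j^(3/2)
o = 2 + 12060*√15 (o = 2 + (-21 + 825)*15^(3/2) = 2 + 804*(15*√15) = 2 + 12060*√15 ≈ 46710.)
432*10119 + o = 432*10119 + (2 + 12060*√15) = 4371408 + (2 + 12060*√15) = 4371410 + 12060*√15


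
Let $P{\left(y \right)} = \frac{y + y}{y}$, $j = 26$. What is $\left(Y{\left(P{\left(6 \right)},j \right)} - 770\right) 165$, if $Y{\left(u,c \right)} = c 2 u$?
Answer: $-109890$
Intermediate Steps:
$P{\left(y \right)} = 2$ ($P{\left(y \right)} = \frac{2 y}{y} = 2$)
$Y{\left(u,c \right)} = 2 c u$
$\left(Y{\left(P{\left(6 \right)},j \right)} - 770\right) 165 = \left(2 \cdot 26 \cdot 2 - 770\right) 165 = \left(104 - 770\right) 165 = \left(-666\right) 165 = -109890$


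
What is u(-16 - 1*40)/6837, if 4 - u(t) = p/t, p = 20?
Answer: 61/95718 ≈ 0.00063729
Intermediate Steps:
u(t) = 4 - 20/t
u(-16 - 1*40)/6837 = (4 - 20/(-16 - 1*40))/6837 = (4 - 20/(-16 - 40))*(1/6837) = (4 - 20/(-56))*(1/6837) = (4 - 20*(-1/56))*(1/6837) = (4 + 5/14)*(1/6837) = (61/14)*(1/6837) = 61/95718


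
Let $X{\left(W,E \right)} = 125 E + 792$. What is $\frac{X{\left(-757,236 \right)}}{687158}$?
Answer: $\frac{15146}{343579} \approx 0.044083$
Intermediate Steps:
$X{\left(W,E \right)} = 792 + 125 E$
$\frac{X{\left(-757,236 \right)}}{687158} = \frac{792 + 125 \cdot 236}{687158} = \left(792 + 29500\right) \frac{1}{687158} = 30292 \cdot \frac{1}{687158} = \frac{15146}{343579}$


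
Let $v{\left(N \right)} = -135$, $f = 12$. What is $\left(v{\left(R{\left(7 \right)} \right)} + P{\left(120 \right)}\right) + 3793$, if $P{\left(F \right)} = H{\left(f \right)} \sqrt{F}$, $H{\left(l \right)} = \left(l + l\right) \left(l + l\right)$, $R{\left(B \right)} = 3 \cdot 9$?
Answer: $3658 + 1152 \sqrt{30} \approx 9967.8$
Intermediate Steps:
$R{\left(B \right)} = 27$
$H{\left(l \right)} = 4 l^{2}$ ($H{\left(l \right)} = 2 l 2 l = 4 l^{2}$)
$P{\left(F \right)} = 576 \sqrt{F}$ ($P{\left(F \right)} = 4 \cdot 12^{2} \sqrt{F} = 4 \cdot 144 \sqrt{F} = 576 \sqrt{F}$)
$\left(v{\left(R{\left(7 \right)} \right)} + P{\left(120 \right)}\right) + 3793 = \left(-135 + 576 \sqrt{120}\right) + 3793 = \left(-135 + 576 \cdot 2 \sqrt{30}\right) + 3793 = \left(-135 + 1152 \sqrt{30}\right) + 3793 = 3658 + 1152 \sqrt{30}$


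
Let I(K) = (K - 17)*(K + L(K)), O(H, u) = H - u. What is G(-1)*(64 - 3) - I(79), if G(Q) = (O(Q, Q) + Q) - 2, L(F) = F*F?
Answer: -392023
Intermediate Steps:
L(F) = F²
G(Q) = -2 + Q (G(Q) = ((Q - Q) + Q) - 2 = (0 + Q) - 2 = Q - 2 = -2 + Q)
I(K) = (-17 + K)*(K + K²) (I(K) = (K - 17)*(K + K²) = (-17 + K)*(K + K²))
G(-1)*(64 - 3) - I(79) = (-2 - 1)*(64 - 3) - 79*(-17 + 79² - 16*79) = -3*61 - 79*(-17 + 6241 - 1264) = -183 - 79*4960 = -183 - 1*391840 = -183 - 391840 = -392023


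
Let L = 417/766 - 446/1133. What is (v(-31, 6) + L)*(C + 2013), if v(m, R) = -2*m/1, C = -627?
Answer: 3398173443/39449 ≈ 86141.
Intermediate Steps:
v(m, R) = -2*m
L = 130825/867878 (L = 417*(1/766) - 446*1/1133 = 417/766 - 446/1133 = 130825/867878 ≈ 0.15074)
(v(-31, 6) + L)*(C + 2013) = (-2*(-31) + 130825/867878)*(-627 + 2013) = (62 + 130825/867878)*1386 = (53939261/867878)*1386 = 3398173443/39449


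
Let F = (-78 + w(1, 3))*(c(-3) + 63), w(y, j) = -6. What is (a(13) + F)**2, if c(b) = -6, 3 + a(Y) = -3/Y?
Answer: 3879545796/169 ≈ 2.2956e+7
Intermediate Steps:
a(Y) = -3 - 3/Y
F = -4788 (F = (-78 - 6)*(-6 + 63) = -84*57 = -4788)
(a(13) + F)**2 = ((-3 - 3/13) - 4788)**2 = (-42/13 - 4788)**2 = (-62286/13)**2 = 3879545796/169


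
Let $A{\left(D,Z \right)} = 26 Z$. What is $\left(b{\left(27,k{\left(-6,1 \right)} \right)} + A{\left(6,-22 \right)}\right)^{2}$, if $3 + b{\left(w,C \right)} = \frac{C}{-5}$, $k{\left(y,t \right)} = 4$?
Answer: $\frac{8288641}{25} \approx 3.3155 \cdot 10^{5}$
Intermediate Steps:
$b{\left(w,C \right)} = -3 - \frac{C}{5}$ ($b{\left(w,C \right)} = -3 + \frac{C}{-5} = -3 + C \left(- \frac{1}{5}\right) = -3 - \frac{C}{5}$)
$\left(b{\left(27,k{\left(-6,1 \right)} \right)} + A{\left(6,-22 \right)}\right)^{2} = \left(\left(-3 - \frac{4}{5}\right) + 26 \left(-22\right)\right)^{2} = \left(\left(-3 - \frac{4}{5}\right) - 572\right)^{2} = \left(- \frac{19}{5} - 572\right)^{2} = \left(- \frac{2879}{5}\right)^{2} = \frac{8288641}{25}$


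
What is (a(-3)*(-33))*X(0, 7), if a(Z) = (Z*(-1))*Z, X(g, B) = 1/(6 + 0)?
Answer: 99/2 ≈ 49.500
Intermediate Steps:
X(g, B) = 1/6
a(Z) = -Z**2 (a(Z) = (-Z)*Z = -Z**2)
(a(-3)*(-33))*X(0, 7) = (-1*(-3)**2*(-33))*(1/6) = (-1*9*(-33))*(1/6) = -9*(-33)*(1/6) = 297*(1/6) = 99/2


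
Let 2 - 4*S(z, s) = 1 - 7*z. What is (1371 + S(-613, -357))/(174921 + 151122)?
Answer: 199/217362 ≈ 0.00091552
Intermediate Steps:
S(z, s) = 1/4 + 7*z/4 (S(z, s) = 1/2 - (1 - 7*z)/4 = 1/2 + (-1/4 + 7*z/4) = 1/4 + 7*z/4)
(1371 + S(-613, -357))/(174921 + 151122) = (1371 + (1/4 + (7/4)*(-613)))/(174921 + 151122) = (1371 + (1/4 - 4291/4))/326043 = (1371 - 2145/2)*(1/326043) = (597/2)*(1/326043) = 199/217362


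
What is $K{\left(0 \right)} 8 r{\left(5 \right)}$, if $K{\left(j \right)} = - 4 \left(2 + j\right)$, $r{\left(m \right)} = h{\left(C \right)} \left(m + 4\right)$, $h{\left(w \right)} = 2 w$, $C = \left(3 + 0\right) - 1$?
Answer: $-2304$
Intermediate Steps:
$C = 2$ ($C = 3 - 1 = 2$)
$r{\left(m \right)} = 16 + 4 m$ ($r{\left(m \right)} = 2 \cdot 2 \left(m + 4\right) = 4 \left(4 + m\right) = 16 + 4 m$)
$K{\left(j \right)} = -8 - 4 j$
$K{\left(0 \right)} 8 r{\left(5 \right)} = \left(-8 - 0\right) 8 \left(16 + 4 \cdot 5\right) = \left(-8 + 0\right) 8 \left(16 + 20\right) = \left(-8\right) 8 \cdot 36 = \left(-64\right) 36 = -2304$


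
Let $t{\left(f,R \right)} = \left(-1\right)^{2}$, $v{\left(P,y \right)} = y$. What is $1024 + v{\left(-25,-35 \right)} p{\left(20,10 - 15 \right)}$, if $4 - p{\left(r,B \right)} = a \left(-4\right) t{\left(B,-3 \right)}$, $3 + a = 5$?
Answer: $604$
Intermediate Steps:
$a = 2$ ($a = -3 + 5 = 2$)
$t{\left(f,R \right)} = 1$
$p{\left(r,B \right)} = 12$ ($p{\left(r,B \right)} = 4 - 2 \left(-4\right) 1 = 4 - \left(-8\right) 1 = 4 - -8 = 4 + 8 = 12$)
$1024 + v{\left(-25,-35 \right)} p{\left(20,10 - 15 \right)} = 1024 - 420 = 604$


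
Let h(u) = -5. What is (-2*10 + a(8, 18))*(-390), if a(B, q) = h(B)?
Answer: 9750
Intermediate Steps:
a(B, q) = -5
(-2*10 + a(8, 18))*(-390) = (-2*10 - 5)*(-390) = (-20 - 5)*(-390) = -25*(-390) = 9750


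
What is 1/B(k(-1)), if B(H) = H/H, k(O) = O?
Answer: 1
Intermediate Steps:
B(H) = 1
1/B(k(-1)) = 1/1 = 1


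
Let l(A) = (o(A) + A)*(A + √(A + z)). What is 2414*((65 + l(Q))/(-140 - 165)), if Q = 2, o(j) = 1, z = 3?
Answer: -171394/305 - 7242*√5/305 ≈ -615.04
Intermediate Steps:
l(A) = (1 + A)*(A + √(3 + A)) (l(A) = (1 + A)*(A + √(A + 3)) = (1 + A)*(A + √(3 + A)))
2414*((65 + l(Q))/(-140 - 165)) = 2414*((65 + (2 + 2² + √(3 + 2) + 2*√(3 + 2)))/(-140 - 165)) = 2414*((65 + (2 + 4 + √5 + 2*√5))/(-305)) = 2414*((65 + (6 + 3*√5))*(-1/305)) = 2414*((71 + 3*√5)*(-1/305)) = 2414*(-71/305 - 3*√5/305) = -171394/305 - 7242*√5/305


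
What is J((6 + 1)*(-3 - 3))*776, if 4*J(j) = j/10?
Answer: -4074/5 ≈ -814.80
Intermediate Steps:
J(j) = j/40 (J(j) = (j/10)/4 = j/40)
J((6 + 1)*(-3 - 3))*776 = (((6 + 1)*(-3 - 3))/40)*776 = ((7*(-6))/40)*776 = ((1/40)*(-42))*776 = -21/20*776 = -4074/5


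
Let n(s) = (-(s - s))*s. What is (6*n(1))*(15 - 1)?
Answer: 0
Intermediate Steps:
n(s) = 0 (n(s) = (-1*0)*s = 0*s = 0)
(6*n(1))*(15 - 1) = (6*0)*(15 - 1) = 0*14 = 0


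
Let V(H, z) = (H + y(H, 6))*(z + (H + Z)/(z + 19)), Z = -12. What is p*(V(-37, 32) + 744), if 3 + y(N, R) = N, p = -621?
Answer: 17377029/17 ≈ 1.0222e+6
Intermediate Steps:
y(N, R) = -3 + N
V(H, z) = (-3 + 2*H)*(z + (-12 + H)/(19 + z)) (V(H, z) = (H + (-3 + H))*(z + (H - 12)/(z + 19)) = (-3 + 2*H)*(z + (-12 + H)/(19 + z)))
p*(V(-37, 32) + 744) = -621*((36 - 57*32 - 27*(-37) - 3*32² + 2*(-37)² + 2*(-37)*32² + 38*(-37)*32)/(19 + 32) + 744) = -621*((36 - 1824 + 999 - 3*1024 + 2*1369 + 2*(-37)*1024 - 44992)/51 + 744) = -621*((36 - 1824 + 999 - 3072 + 2738 - 75776 - 44992)/51 + 744) = -621*((1/51)*(-121891) + 744) = -621*(-121891/51 + 744) = -621*(-83947/51) = 17377029/17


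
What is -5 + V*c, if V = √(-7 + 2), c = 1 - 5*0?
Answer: -5 + I*√5 ≈ -5.0 + 2.2361*I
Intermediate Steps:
c = 1 (c = 1 + 0 = 1)
V = I*√5 (V = √(-5) = I*√5 ≈ 2.2361*I)
-5 + V*c = -5 + (I*√5)*1 = -5 + I*√5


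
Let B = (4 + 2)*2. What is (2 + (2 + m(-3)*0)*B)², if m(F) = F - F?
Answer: 676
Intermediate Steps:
m(F) = 0
B = 12 (B = 6*2 = 12)
(2 + (2 + m(-3)*0)*B)² = (2 + (2 + 0*0)*12)² = (2 + (2 + 0)*12)² = (2 + 2*12)² = (2 + 24)² = 26² = 676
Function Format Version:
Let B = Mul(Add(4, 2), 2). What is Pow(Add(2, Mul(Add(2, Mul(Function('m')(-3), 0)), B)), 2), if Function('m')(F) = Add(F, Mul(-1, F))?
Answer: 676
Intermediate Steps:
Function('m')(F) = 0
B = 12 (B = Mul(6, 2) = 12)
Pow(Add(2, Mul(Add(2, Mul(Function('m')(-3), 0)), B)), 2) = Pow(Add(2, Mul(Add(2, Mul(0, 0)), 12)), 2) = Pow(Add(2, Mul(Add(2, 0), 12)), 2) = Pow(Add(2, Mul(2, 12)), 2) = Pow(Add(2, 24), 2) = Pow(26, 2) = 676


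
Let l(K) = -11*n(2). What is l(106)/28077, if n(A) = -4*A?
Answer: 88/28077 ≈ 0.0031342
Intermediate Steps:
l(K) = 88 (l(K) = -(-44)*2 = -11*(-8) = 88)
l(106)/28077 = 88/28077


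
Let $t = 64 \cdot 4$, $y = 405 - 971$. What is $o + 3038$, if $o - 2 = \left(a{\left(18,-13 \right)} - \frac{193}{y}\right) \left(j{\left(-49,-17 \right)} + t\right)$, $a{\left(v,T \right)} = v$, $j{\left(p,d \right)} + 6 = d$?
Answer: $\frac{4139413}{566} \approx 7313.5$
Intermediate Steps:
$j{\left(p,d \right)} = -6 + d$
$y = -566$
$t = 256$
$o = \frac{2419905}{566}$ ($o = 2 + \left(18 - \frac{193}{-566}\right) \left(\left(-6 - 17\right) + 256\right) = 2 + \left(18 - - \frac{193}{566}\right) \left(-23 + 256\right) = 2 + \left(18 + \frac{193}{566}\right) 233 = 2 + \frac{10381}{566} \cdot 233 = 2 + \frac{2418773}{566} = \frac{2419905}{566} \approx 4275.5$)
$o + 3038 = \frac{2419905}{566} + 3038 = \frac{4139413}{566}$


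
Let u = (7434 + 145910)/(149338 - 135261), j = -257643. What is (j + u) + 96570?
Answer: -2267271277/14077 ≈ -1.6106e+5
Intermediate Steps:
u = 153344/14077 ≈ 10.893
(j + u) + 96570 = (-257643 + 153344/14077) + 96570 = -3626687167/14077 + 96570 = -2267271277/14077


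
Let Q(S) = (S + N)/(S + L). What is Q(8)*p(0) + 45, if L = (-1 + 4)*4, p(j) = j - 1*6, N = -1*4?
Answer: 219/5 ≈ 43.800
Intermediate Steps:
N = -4
p(j) = -6 + j (p(j) = j - 6 = -6 + j)
L = 12 (L = 3*4 = 12)
Q(S) = (-4 + S)/(12 + S) (Q(S) = (S - 4)/(S + 12) = (-4 + S)/(12 + S))
Q(8)*p(0) + 45 = ((-4 + 8)/(12 + 8))*(-6 + 0) + 45 = (4/20)*(-6) + 45 = ((1/20)*4)*(-6) + 45 = (⅕)*(-6) + 45 = -6/5 + 45 = 219/5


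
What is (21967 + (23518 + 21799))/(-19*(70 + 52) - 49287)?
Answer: -67284/51605 ≈ -1.3038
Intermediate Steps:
(21967 + (23518 + 21799))/(-19*(70 + 52) - 49287) = (21967 + 45317)/(-19*122 - 49287) = 67284/(-2318 - 49287) = 67284/(-51605) = 67284*(-1/51605) = -67284/51605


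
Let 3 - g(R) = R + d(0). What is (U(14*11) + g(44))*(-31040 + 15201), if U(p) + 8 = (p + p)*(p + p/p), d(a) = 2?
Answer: -755346071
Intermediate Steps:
g(R) = 1 - R (g(R) = 3 - (R + 2) = 3 - (2 + R) = 3 + (-2 - R) = 1 - R)
U(p) = -8 + 2*p*(1 + p) (U(p) = -8 + (p + p)*(p + p/p) = -8 + (2*p)*(p + 1) = -8 + (2*p)*(1 + p) = -8 + 2*p*(1 + p))
(U(14*11) + g(44))*(-31040 + 15201) = ((-8 + 2*(14*11) + 2*(14*11)**2) + (1 - 1*44))*(-31040 + 15201) = ((-8 + 2*154 + 2*154**2) + (1 - 44))*(-15839) = ((-8 + 308 + 2*23716) - 43)*(-15839) = ((-8 + 308 + 47432) - 43)*(-15839) = (47732 - 43)*(-15839) = 47689*(-15839) = -755346071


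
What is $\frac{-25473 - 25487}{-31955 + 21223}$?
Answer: $\frac{12740}{2683} \approx 4.7484$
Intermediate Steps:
$\frac{-25473 - 25487}{-31955 + 21223} = - \frac{50960}{-10732} = \left(-50960\right) \left(- \frac{1}{10732}\right) = \frac{12740}{2683}$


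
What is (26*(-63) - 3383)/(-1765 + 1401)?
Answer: 5021/364 ≈ 13.794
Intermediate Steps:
(26*(-63) - 3383)/(-1765 + 1401) = (-1638 - 3383)/(-364) = -5021*(-1/364) = 5021/364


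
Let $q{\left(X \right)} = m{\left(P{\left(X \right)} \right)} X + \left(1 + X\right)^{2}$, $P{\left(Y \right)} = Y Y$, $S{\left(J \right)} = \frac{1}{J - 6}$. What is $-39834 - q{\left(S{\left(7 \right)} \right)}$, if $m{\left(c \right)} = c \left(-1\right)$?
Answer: $-39837$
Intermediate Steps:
$S{\left(J \right)} = \frac{1}{-6 + J}$
$P{\left(Y \right)} = Y^{2}$
$m{\left(c \right)} = - c$
$q{\left(X \right)} = \left(1 + X\right)^{2} - X^{3}$ ($q{\left(X \right)} = - X^{2} X + \left(1 + X\right)^{2} = - X^{3} + \left(1 + X\right)^{2} = \left(1 + X\right)^{2} - X^{3}$)
$-39834 - q{\left(S{\left(7 \right)} \right)} = -39834 - \left(\left(1 + \frac{1}{-6 + 7}\right)^{2} - \left(\frac{1}{-6 + 7}\right)^{3}\right) = -39834 - \left(\left(1 + 1^{-1}\right)^{2} - \left(1^{-1}\right)^{3}\right) = -39834 - \left(\left(1 + 1\right)^{2} - 1^{3}\right) = -39834 - \left(2^{2} - 1\right) = -39834 - \left(4 - 1\right) = -39834 - 3 = -39837$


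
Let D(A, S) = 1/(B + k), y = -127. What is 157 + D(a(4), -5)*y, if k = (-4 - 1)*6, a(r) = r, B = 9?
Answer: 3424/21 ≈ 163.05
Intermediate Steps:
k = -30 (k = -5*6 = -30)
D(A, S) = -1/21 (D(A, S) = 1/(9 - 30) = 1/(-21) = -1/21)
157 + D(a(4), -5)*y = 157 - 1/21*(-127) = 157 + 127/21 = 3424/21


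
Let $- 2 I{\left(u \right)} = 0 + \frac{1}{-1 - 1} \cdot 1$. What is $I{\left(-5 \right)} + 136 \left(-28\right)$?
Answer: $- \frac{15231}{4} \approx -3807.8$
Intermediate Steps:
$I{\left(u \right)} = \frac{1}{4}$ ($I{\left(u \right)} = - \frac{0 + \frac{1}{-1 - 1} \cdot 1}{2} = - \frac{0 + \frac{1}{-2} \cdot 1}{2} = - \frac{0 - \frac{1}{2}}{2} = \left(- \frac{1}{2}\right) \left(- \frac{1}{2}\right) = \frac{1}{4}$)
$I{\left(-5 \right)} + 136 \left(-28\right) = \frac{1}{4} + 136 \left(-28\right) = \frac{1}{4} - 3808 = - \frac{15231}{4}$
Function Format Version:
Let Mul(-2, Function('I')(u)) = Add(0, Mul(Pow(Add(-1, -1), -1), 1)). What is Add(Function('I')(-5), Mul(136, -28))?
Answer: Rational(-15231, 4) ≈ -3807.8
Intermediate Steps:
Function('I')(u) = Rational(1, 4) (Function('I')(u) = Mul(Rational(-1, 2), Add(0, Mul(Pow(Add(-1, -1), -1), 1))) = Mul(Rational(-1, 2), Add(0, Mul(Pow(-2, -1), 1))) = Mul(Rational(-1, 2), Add(0, Mul(Rational(-1, 2), 1))) = Mul(Rational(-1, 2), Add(0, Rational(-1, 2))) = Mul(Rational(-1, 2), Rational(-1, 2)) = Rational(1, 4))
Add(Function('I')(-5), Mul(136, -28)) = Add(Rational(1, 4), Mul(136, -28)) = Add(Rational(1, 4), -3808) = Rational(-15231, 4)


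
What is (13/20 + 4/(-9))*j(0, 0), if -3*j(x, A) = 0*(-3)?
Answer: 0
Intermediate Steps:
j(x, A) = 0 (j(x, A) = -0*(-3) = -⅓*0 = 0)
(13/20 + 4/(-9))*j(0, 0) = (13/20 + 4/(-9))*0 = (13*(1/20) + 4*(-⅑))*0 = (13/20 - 4/9)*0 = (37/180)*0 = 0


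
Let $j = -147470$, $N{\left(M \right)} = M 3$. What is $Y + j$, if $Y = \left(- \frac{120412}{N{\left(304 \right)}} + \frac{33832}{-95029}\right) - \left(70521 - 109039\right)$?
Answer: $- \frac{2363489082307}{21666612} \approx -1.0908 \cdot 10^{5}$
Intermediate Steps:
$N{\left(M \right)} = 3 M$
$Y = \frac{831686189333}{21666612}$ ($Y = \left(- \frac{120412}{3 \cdot 304} + \frac{33832}{-95029}\right) - \left(70521 - 109039\right) = \left(- \frac{120412}{912} + 33832 \left(- \frac{1}{95029}\right)\right) - \left(70521 - 109039\right) = \left(\left(-120412\right) \frac{1}{912} - \frac{33832}{95029}\right) - -38518 = \left(- \frac{30103}{228} - \frac{33832}{95029}\right) + 38518 = - \frac{2868371683}{21666612} + 38518 = \frac{831686189333}{21666612} \approx 38386.0$)
$Y + j = \frac{831686189333}{21666612} - 147470 = - \frac{2363489082307}{21666612}$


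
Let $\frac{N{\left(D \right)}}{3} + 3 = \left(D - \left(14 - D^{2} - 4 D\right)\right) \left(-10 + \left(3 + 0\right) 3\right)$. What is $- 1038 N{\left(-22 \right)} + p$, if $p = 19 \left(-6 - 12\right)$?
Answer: $1130040$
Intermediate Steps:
$p = -342$ ($p = 19 \left(-18\right) = -342$)
$N{\left(D \right)} = 33 - 15 D - 3 D^{2}$ ($N{\left(D \right)} = -9 + 3 \left(D - \left(14 - D^{2} - 4 D\right)\right) \left(-10 + \left(3 + 0\right) 3\right) = -9 + 3 \left(D + \left(-14 + D^{2} + 4 D\right)\right) \left(-10 + 3 \cdot 3\right) = -9 + 3 \left(-14 + D^{2} + 5 D\right) \left(-10 + 9\right) = -9 + 3 \left(-14 + D^{2} + 5 D\right) \left(-1\right) = -9 + 3 \left(14 - D^{2} - 5 D\right) = -9 - \left(-42 + 3 D^{2} + 15 D\right) = 33 - 15 D - 3 D^{2}$)
$- 1038 N{\left(-22 \right)} + p = - 1038 \left(33 - -330 - 3 \left(-22\right)^{2}\right) - 342 = - 1038 \left(33 + 330 - 1452\right) - 342 = \left(-1038\right) \left(-1089\right) - 342 = 1130382 - 342 = 1130040$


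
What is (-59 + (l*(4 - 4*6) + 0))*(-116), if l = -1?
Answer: 4524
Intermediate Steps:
(-59 + (l*(4 - 4*6) + 0))*(-116) = (-59 + (-(4 - 4*6) + 0))*(-116) = (-59 + (-(4 - 24) + 0))*(-116) = (-59 + (-1*(-20) + 0))*(-116) = (-59 + (20 + 0))*(-116) = (-59 + 20)*(-116) = -39*(-116) = 4524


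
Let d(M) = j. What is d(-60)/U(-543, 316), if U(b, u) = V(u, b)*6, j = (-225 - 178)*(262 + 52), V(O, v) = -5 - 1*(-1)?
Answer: 63271/12 ≈ 5272.6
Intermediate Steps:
V(O, v) = -4 (V(O, v) = -5 + 1 = -4)
j = -126542 (j = -403*314 = -126542)
d(M) = -126542
U(b, u) = -24 (U(b, u) = -4*6 = -24)
d(-60)/U(-543, 316) = -126542/(-24) = -126542*(-1/24) = 63271/12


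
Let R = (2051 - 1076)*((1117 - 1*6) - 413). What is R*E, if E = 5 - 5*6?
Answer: -17013750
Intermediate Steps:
E = -25 (E = 5 - 30 = -25)
R = 680550 (R = 975*((1117 - 6) - 413) = 975*(1111 - 413) = 975*698 = 680550)
R*E = 680550*(-25) = -17013750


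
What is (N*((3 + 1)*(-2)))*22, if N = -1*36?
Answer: 6336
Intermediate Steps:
N = -36
(N*((3 + 1)*(-2)))*22 = -36*(3 + 1)*(-2)*22 = -144*(-2)*22 = -36*(-8)*22 = 288*22 = 6336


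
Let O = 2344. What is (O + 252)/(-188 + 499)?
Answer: 2596/311 ≈ 8.3473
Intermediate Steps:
(O + 252)/(-188 + 499) = (2344 + 252)/(-188 + 499) = 2596/311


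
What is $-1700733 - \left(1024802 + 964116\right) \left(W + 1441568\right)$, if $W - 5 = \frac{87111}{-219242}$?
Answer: $- \frac{314302195874316938}{109621} \approx -2.8672 \cdot 10^{12}$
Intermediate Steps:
$W = \frac{1009099}{219242}$ ($W = 5 + \frac{87111}{-219242} = 5 + 87111 \left(- \frac{1}{219242}\right) = 5 - \frac{87111}{219242} = \frac{1009099}{219242} \approx 4.6027$)
$-1700733 - \left(1024802 + 964116\right) \left(W + 1441568\right) = -1700733 - \left(1024802 + 964116\right) \left(\frac{1009099}{219242} + 1441568\right) = -1700733 - 1988918 \cdot \frac{316053260555}{219242} = -1700733 - \frac{314302009438264745}{109621} = - \frac{314302195874316938}{109621}$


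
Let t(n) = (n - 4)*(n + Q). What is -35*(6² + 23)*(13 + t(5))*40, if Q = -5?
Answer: -1073800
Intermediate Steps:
t(n) = (-5 + n)*(-4 + n) (t(n) = (n - 4)*(n - 5) = (-4 + n)*(-5 + n) = (-5 + n)*(-4 + n))
-35*(6² + 23)*(13 + t(5))*40 = -35*(6² + 23)*(13 + (20 + 5² - 9*5))*40 = -35*(36 + 23)*(13 + (20 + 25 - 45))*40 = -2065*(13 + 0)*40 = -2065*13*40 = -35*767*40 = -26845*40 = -1073800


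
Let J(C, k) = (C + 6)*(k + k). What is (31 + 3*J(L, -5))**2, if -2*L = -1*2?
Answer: 32041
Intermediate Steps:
L = 1 (L = -(-1)*2/2 = -1/2*(-2) = 1)
J(C, k) = 2*k*(6 + C) (J(C, k) = (6 + C)*(2*k) = 2*k*(6 + C))
(31 + 3*J(L, -5))**2 = (31 + 3*(2*(-5)*(6 + 1)))**2 = (31 + 3*(2*(-5)*7))**2 = (31 + 3*(-70))**2 = (31 - 210)**2 = (-179)**2 = 32041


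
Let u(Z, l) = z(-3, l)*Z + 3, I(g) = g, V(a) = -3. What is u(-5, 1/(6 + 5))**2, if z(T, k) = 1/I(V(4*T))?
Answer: 196/9 ≈ 21.778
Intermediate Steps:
z(T, k) = -1/3 (z(T, k) = 1/(-3) = -1/3)
u(Z, l) = 3 - Z/3 (u(Z, l) = -Z/3 + 3 = 3 - Z/3)
u(-5, 1/(6 + 5))**2 = (3 - 1/3*(-5))**2 = (3 + 5/3)**2 = (14/3)**2 = 196/9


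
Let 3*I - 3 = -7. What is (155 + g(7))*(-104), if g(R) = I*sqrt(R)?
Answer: -16120 + 416*sqrt(7)/3 ≈ -15753.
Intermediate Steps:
I = -4/3 (I = 1 + (1/3)*(-7) = 1 - 7/3 = -4/3 ≈ -1.3333)
g(R) = -4*sqrt(R)/3
(155 + g(7))*(-104) = (155 - 4*sqrt(7)/3)*(-104) = -16120 + 416*sqrt(7)/3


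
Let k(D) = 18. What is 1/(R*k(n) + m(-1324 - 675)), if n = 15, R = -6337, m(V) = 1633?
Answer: -1/112433 ≈ -8.8942e-6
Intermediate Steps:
1/(R*k(n) + m(-1324 - 675)) = 1/(-6337*18 + 1633) = 1/(-114066 + 1633) = 1/(-112433) = -1/112433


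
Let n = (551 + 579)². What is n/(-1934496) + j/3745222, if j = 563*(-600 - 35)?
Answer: -684233245535/905639622264 ≈ -0.75552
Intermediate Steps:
n = 1276900 (n = 1130² = 1276900)
j = -357505 (j = 563*(-635) = -357505)
n/(-1934496) + j/3745222 = 1276900/(-1934496) - 357505/3745222 = 1276900*(-1/1934496) - 357505*1/3745222 = -319225/483624 - 357505/3745222 = -684233245535/905639622264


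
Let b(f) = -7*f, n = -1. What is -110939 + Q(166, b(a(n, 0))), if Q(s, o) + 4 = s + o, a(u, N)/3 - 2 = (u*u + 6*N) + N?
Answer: -110840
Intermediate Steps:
a(u, N) = 6 + 3*u² + 21*N (a(u, N) = 6 + 3*((u*u + 6*N) + N) = 6 + 3*((u² + 6*N) + N) = 6 + 3*(u² + 7*N) = 6 + (3*u² + 21*N) = 6 + 3*u² + 21*N)
Q(s, o) = -4 + o + s (Q(s, o) = -4 + (s + o) = -4 + (o + s) = -4 + o + s)
-110939 + Q(166, b(a(n, 0))) = -110939 + (-4 - 7*(6 + 3*(-1)² + 21*0) + 166) = -110939 + (-4 - 7*(6 + 3*1 + 0) + 166) = -110939 + (-4 - 7*(6 + 3 + 0) + 166) = -110939 + (-4 - 7*9 + 166) = -110939 + (-4 - 63 + 166) = -110939 + 99 = -110840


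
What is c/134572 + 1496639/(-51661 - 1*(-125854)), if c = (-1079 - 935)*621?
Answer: 54306481783/4992150198 ≈ 10.878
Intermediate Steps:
c = -1250694 (c = -2014*621 = -1250694)
c/134572 + 1496639/(-51661 - 1*(-125854)) = -1250694/134572 + 1496639/(-51661 - 1*(-125854)) = -1250694*1/134572 + 1496639/(-51661 + 125854) = -625347/67286 + 1496639/74193 = 54306481783/4992150198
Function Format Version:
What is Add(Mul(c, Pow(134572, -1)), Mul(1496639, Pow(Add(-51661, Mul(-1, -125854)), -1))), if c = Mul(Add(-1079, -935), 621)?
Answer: Rational(54306481783, 4992150198) ≈ 10.878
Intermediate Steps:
c = -1250694 (c = Mul(-2014, 621) = -1250694)
Add(Mul(c, Pow(134572, -1)), Mul(1496639, Pow(Add(-51661, Mul(-1, -125854)), -1))) = Add(Mul(-1250694, Pow(134572, -1)), Mul(1496639, Pow(Add(-51661, Mul(-1, -125854)), -1))) = Add(Mul(-1250694, Rational(1, 134572)), Mul(1496639, Pow(Add(-51661, 125854), -1))) = Add(Rational(-625347, 67286), Mul(1496639, Pow(74193, -1))) = Add(Rational(-625347, 67286), Mul(1496639, Rational(1, 74193))) = Add(Rational(-625347, 67286), Rational(1496639, 74193)) = Rational(54306481783, 4992150198)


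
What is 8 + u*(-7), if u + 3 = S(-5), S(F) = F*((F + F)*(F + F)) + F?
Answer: 3564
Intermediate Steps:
S(F) = F + 4*F**3 (S(F) = F*((2*F)*(2*F)) + F = F*(4*F**2) + F = 4*F**3 + F = F + 4*F**3)
u = -508 (u = -3 + (-5 + 4*(-5)**3) = -3 + (-5 + 4*(-125)) = -3 + (-5 - 500) = -3 - 505 = -508)
8 + u*(-7) = 8 - 508*(-7) = 8 + 3556 = 3564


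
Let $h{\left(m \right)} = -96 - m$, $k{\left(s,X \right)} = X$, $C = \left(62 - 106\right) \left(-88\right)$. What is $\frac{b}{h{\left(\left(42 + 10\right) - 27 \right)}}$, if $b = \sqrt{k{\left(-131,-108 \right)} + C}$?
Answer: $- \frac{2 \sqrt{941}}{121} \approx -0.50704$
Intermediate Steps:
$C = 3872$ ($C = \left(-44\right) \left(-88\right) = 3872$)
$b = 2 \sqrt{941}$ ($b = \sqrt{-108 + 3872} = \sqrt{3764} = 2 \sqrt{941} \approx 61.351$)
$\frac{b}{h{\left(\left(42 + 10\right) - 27 \right)}} = \frac{2 \sqrt{941}}{-96 - \left(\left(42 + 10\right) - 27\right)} = \frac{2 \sqrt{941}}{-96 - \left(52 - 27\right)} = \frac{2 \sqrt{941}}{-96 - 25} = \frac{2 \sqrt{941}}{-121} = 2 \sqrt{941} \left(- \frac{1}{121}\right) = - \frac{2 \sqrt{941}}{121}$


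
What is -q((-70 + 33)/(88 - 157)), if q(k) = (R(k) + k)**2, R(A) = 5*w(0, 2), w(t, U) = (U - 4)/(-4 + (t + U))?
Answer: -145924/4761 ≈ -30.650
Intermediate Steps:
w(t, U) = (-4 + U)/(-4 + U + t) (w(t, U) = (-4 + U)/(-4 + (U + t)) = (-4 + U)/(-4 + U + t))
R(A) = 5 (R(A) = 5*((-4 + 2)/(-4 + 2 + 0)) = 5*(-2/(-2)) = 5*(-1/2*(-2)) = 5*1 = 5)
q(k) = (5 + k)**2
-q((-70 + 33)/(88 - 157)) = -(5 + (-70 + 33)/(88 - 157))**2 = -(5 - 37/(-69))**2 = -(5 - 37*(-1/69))**2 = -(5 + 37/69)**2 = -(382/69)**2 = -1*145924/4761 = -145924/4761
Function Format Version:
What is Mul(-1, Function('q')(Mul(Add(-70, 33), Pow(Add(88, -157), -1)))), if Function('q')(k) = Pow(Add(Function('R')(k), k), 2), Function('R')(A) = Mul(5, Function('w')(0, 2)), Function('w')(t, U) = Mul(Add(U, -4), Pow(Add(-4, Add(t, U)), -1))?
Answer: Rational(-145924, 4761) ≈ -30.650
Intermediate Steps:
Function('w')(t, U) = Mul(Pow(Add(-4, U, t), -1), Add(-4, U)) (Function('w')(t, U) = Mul(Add(-4, U), Pow(Add(-4, Add(U, t)), -1)) = Mul(Add(-4, U), Pow(Add(-4, U, t), -1)) = Mul(Pow(Add(-4, U, t), -1), Add(-4, U)))
Function('R')(A) = 5 (Function('R')(A) = Mul(5, Mul(Pow(Add(-4, 2, 0), -1), Add(-4, 2))) = Mul(5, Mul(Pow(-2, -1), -2)) = Mul(5, Mul(Rational(-1, 2), -2)) = Mul(5, 1) = 5)
Function('q')(k) = Pow(Add(5, k), 2)
Mul(-1, Function('q')(Mul(Add(-70, 33), Pow(Add(88, -157), -1)))) = Mul(-1, Pow(Add(5, Mul(Add(-70, 33), Pow(Add(88, -157), -1))), 2)) = Mul(-1, Pow(Add(5, Mul(-37, Pow(-69, -1))), 2)) = Mul(-1, Pow(Add(5, Mul(-37, Rational(-1, 69))), 2)) = Mul(-1, Pow(Add(5, Rational(37, 69)), 2)) = Mul(-1, Pow(Rational(382, 69), 2)) = Mul(-1, Rational(145924, 4761)) = Rational(-145924, 4761)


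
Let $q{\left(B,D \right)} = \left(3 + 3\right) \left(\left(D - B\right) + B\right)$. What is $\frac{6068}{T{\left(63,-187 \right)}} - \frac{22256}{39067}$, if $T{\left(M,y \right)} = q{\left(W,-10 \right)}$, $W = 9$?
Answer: $- \frac{59598479}{586005} \approx -101.7$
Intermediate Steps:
$q{\left(B,D \right)} = 6 D$
$T{\left(M,y \right)} = -60$ ($T{\left(M,y \right)} = 6 \left(-10\right) = -60$)
$\frac{6068}{T{\left(63,-187 \right)}} - \frac{22256}{39067} = \frac{6068}{-60} - \frac{22256}{39067} = 6068 \left(- \frac{1}{60}\right) - \frac{22256}{39067} = - \frac{1517}{15} - \frac{22256}{39067} = - \frac{59598479}{586005}$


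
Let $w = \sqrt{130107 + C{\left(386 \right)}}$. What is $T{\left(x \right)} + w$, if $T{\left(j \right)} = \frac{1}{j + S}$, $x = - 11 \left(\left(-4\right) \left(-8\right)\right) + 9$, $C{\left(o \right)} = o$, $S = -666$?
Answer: $- \frac{1}{1009} + \sqrt{130493} \approx 361.24$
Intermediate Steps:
$w = \sqrt{130493}$ ($w = \sqrt{130107 + 386} = \sqrt{130493} \approx 361.24$)
$x = -343$ ($x = \left(-11\right) 32 + 9 = -352 + 9 = -343$)
$T{\left(j \right)} = \frac{1}{-666 + j}$ ($T{\left(j \right)} = \frac{1}{j - 666} = \frac{1}{-666 + j}$)
$T{\left(x \right)} + w = \frac{1}{-666 - 343} + \sqrt{130493} = \frac{1}{-1009} + \sqrt{130493} = - \frac{1}{1009} + \sqrt{130493}$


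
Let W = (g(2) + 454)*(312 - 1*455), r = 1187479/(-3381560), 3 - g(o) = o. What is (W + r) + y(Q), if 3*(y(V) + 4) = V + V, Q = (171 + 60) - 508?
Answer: -661981129597/10144680 ≈ -65254.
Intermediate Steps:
Q = -277 (Q = 231 - 508 = -277)
g(o) = 3 - o
y(V) = -4 + 2*V/3 (y(V) = -4 + (V + V)/3 = -4 + (2*V)/3 = -4 + 2*V/3)
r = -1187479/3381560 (r = 1187479*(-1/3381560) = -1187479/3381560 ≈ -0.35116)
W = -65065 (W = ((3 - 1*2) + 454)*(312 - 1*455) = ((3 - 2) + 454)*(312 - 455) = (1 + 454)*(-143) = 455*(-143) = -65065)
(W + r) + y(Q) = (-65065 - 1187479/3381560) + (-4 + (⅔)*(-277)) = -220022388879/3381560 + (-4 - 554/3) = -220022388879/3381560 - 566/3 = -661981129597/10144680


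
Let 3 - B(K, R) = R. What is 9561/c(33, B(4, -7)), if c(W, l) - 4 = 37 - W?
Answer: 9561/8 ≈ 1195.1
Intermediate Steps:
B(K, R) = 3 - R
c(W, l) = 41 - W (c(W, l) = 4 + (37 - W) = 41 - W)
9561/c(33, B(4, -7)) = 9561/(41 - 1*33) = 9561/(41 - 33) = 9561/8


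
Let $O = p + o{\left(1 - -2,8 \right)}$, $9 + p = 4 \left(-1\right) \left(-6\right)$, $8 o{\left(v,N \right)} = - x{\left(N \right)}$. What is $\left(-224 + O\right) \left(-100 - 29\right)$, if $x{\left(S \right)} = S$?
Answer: $27090$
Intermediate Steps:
$o{\left(v,N \right)} = - \frac{N}{8}$ ($o{\left(v,N \right)} = \frac{\left(-1\right) N}{8} = - \frac{N}{8}$)
$p = 15$ ($p = -9 + 4 \left(-1\right) \left(-6\right) = -9 - -24 = -9 + 24 = 15$)
$O = 14$ ($O = 15 - 1 = 14$)
$\left(-224 + O\right) \left(-100 - 29\right) = \left(-224 + 14\right) \left(-100 - 29\right) = - 210 \left(-100 - 29\right) = \left(-210\right) \left(-129\right) = 27090$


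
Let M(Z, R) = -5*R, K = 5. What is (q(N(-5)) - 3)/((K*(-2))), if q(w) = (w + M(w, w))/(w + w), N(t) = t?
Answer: ½ ≈ 0.50000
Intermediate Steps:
q(w) = -2 (q(w) = (w - 5*w)/(w + w) = (-4*w)/((2*w)) = (-4*w)*(1/(2*w)) = -2)
(q(N(-5)) - 3)/((K*(-2))) = (-2 - 3)/((5*(-2))) = -5/(-10) = -5*(-⅒) = ½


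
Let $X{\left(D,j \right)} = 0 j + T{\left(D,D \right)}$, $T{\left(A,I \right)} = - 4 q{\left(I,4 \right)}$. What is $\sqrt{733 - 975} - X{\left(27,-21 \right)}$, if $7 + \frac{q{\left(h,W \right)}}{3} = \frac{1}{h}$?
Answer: $- \frac{752}{9} + 11 i \sqrt{2} \approx -83.556 + 15.556 i$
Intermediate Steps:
$q{\left(h,W \right)} = -21 + \frac{3}{h}$
$T{\left(A,I \right)} = 84 - \frac{12}{I}$ ($T{\left(A,I \right)} = - 4 \left(-21 + \frac{3}{I}\right) = 84 - \frac{12}{I}$)
$X{\left(D,j \right)} = 84 - \frac{12}{D}$ ($X{\left(D,j \right)} = 0 j + \left(84 - \frac{12}{D}\right) = 0 + \left(84 - \frac{12}{D}\right) = 84 - \frac{12}{D}$)
$\sqrt{733 - 975} - X{\left(27,-21 \right)} = \sqrt{733 - 975} - \left(84 - \frac{12}{27}\right) = \sqrt{-242} - \left(84 - \frac{4}{9}\right) = 11 i \sqrt{2} - \left(84 - \frac{4}{9}\right) = 11 i \sqrt{2} - \frac{752}{9} = - \frac{752}{9} + 11 i \sqrt{2}$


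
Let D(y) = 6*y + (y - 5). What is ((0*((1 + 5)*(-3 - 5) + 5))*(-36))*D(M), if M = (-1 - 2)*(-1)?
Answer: 0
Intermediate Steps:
M = 3 (M = -3*(-1) = 3)
D(y) = -5 + 7*y (D(y) = 6*y + (-5 + y) = -5 + 7*y)
((0*((1 + 5)*(-3 - 5) + 5))*(-36))*D(M) = ((0*((1 + 5)*(-3 - 5) + 5))*(-36))*(-5 + 7*3) = ((0*(6*(-8) + 5))*(-36))*(-5 + 21) = ((0*(-48 + 5))*(-36))*16 = ((0*(-43))*(-36))*16 = (0*(-36))*16 = 0*16 = 0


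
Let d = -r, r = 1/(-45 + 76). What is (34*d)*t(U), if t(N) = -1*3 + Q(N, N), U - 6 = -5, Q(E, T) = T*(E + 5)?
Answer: -102/31 ≈ -3.2903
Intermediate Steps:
Q(E, T) = T*(5 + E)
U = 1 (U = 6 - 5 = 1)
t(N) = -3 + N*(5 + N) (t(N) = -1*3 + N*(5 + N) = -3 + N*(5 + N))
r = 1/31 ≈ 0.032258
d = -1/31 (d = -1*1/31 = -1/31 ≈ -0.032258)
(34*d)*t(U) = (34*(-1/31))*(-3 + 1*(5 + 1)) = -34*(-3 + 1*6)/31 = -34*(-3 + 6)/31 = -34/31*3 = -102/31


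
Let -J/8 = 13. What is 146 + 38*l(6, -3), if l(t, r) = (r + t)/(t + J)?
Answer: 7097/49 ≈ 144.84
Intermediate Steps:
J = -104 (J = -8*13 = -104)
l(t, r) = (r + t)/(-104 + t) (l(t, r) = (r + t)/(t - 104) = (r + t)/(-104 + t))
146 + 38*l(6, -3) = 146 + 38*((-3 + 6)/(-104 + 6)) = 146 + 38*(3/(-98)) = 146 + 38*(-1/98*3) = 146 + 38*(-3/98) = 146 - 57/49 = 7097/49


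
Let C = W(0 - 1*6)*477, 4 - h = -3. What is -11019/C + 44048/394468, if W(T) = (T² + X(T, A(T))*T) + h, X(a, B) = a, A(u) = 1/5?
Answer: -223898509/1238728137 ≈ -0.18075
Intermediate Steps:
h = 7 (h = 4 - 1*(-3) = 4 + 3 = 7)
A(u) = ⅕
W(T) = 7 + 2*T² (W(T) = (T² + T*T) + 7 = (T² + T²) + 7 = 2*T² + 7 = 7 + 2*T²)
C = 37683 (C = (7 + 2*(0 - 1*6)²)*477 = (7 + 2*(0 - 6)²)*477 = (7 + 2*(-6)²)*477 = (7 + 2*36)*477 = (7 + 72)*477 = 79*477 = 37683)
-11019/C + 44048/394468 = -11019/37683 + 44048/394468 = -11019*1/37683 + 44048*(1/394468) = -3673/12561 + 11012/98617 = -223898509/1238728137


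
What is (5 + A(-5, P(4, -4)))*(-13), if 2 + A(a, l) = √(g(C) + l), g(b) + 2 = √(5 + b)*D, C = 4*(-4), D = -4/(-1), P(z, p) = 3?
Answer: -39 - 13*√(1 + 4*I*√11) ≈ -73.766 - 32.244*I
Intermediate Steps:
D = 4 (D = -4*(-1) = 4)
C = -16
g(b) = -2 + 4*√(5 + b) (g(b) = -2 + √(5 + b)*4 = -2 + 4*√(5 + b))
A(a, l) = -2 + √(-2 + l + 4*I*√11) (A(a, l) = -2 + √((-2 + 4*√(5 - 16)) + l) = -2 + √((-2 + 4*√(-11)) + l) = -2 + √((-2 + 4*(I*√11)) + l) = -2 + √((-2 + 4*I*√11) + l) = -2 + √(-2 + l + 4*I*√11))
(5 + A(-5, P(4, -4)))*(-13) = (5 + (-2 + √(-2 + 3 + 4*I*√11)))*(-13) = (5 + (-2 + √(1 + 4*I*√11)))*(-13) = (3 + √(1 + 4*I*√11))*(-13) = -39 - 13*√(1 + 4*I*√11)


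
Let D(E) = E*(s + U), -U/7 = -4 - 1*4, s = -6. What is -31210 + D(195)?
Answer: -21460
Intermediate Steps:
U = 56 (U = -7*(-4 - 1*4) = -7*(-4 - 4) = -7*(-8) = 56)
D(E) = 50*E (D(E) = E*(-6 + 56) = E*50 = 50*E)
-31210 + D(195) = -31210 + 50*195 = -31210 + 9750 = -21460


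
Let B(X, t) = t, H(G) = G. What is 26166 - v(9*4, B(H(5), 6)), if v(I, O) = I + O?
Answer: 26124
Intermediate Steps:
26166 - v(9*4, B(H(5), 6)) = 26166 - (9*4 + 6) = 26166 - (36 + 6) = 26166 - 1*42 = 26166 - 42 = 26124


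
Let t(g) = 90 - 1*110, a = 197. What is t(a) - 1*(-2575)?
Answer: 2555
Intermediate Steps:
t(g) = -20 (t(g) = 90 - 110 = -20)
t(a) - 1*(-2575) = -20 - 1*(-2575) = -20 + 2575 = 2555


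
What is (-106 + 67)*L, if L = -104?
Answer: 4056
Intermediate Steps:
(-106 + 67)*L = (-106 + 67)*(-104) = -39*(-104) = 4056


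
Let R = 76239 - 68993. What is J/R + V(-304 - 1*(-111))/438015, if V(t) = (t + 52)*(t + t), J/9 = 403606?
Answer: 265243951601/528976115 ≈ 501.43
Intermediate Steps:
J = 3632454 (J = 9*403606 = 3632454)
R = 7246
V(t) = 2*t*(52 + t) (V(t) = (52 + t)*(2*t) = 2*t*(52 + t))
J/R + V(-304 - 1*(-111))/438015 = 3632454/7246 + (2*(-304 - 1*(-111))*(52 + (-304 - 1*(-111))))/438015 = 3632454*(1/7246) + (2*(-304 + 111)*(52 + (-304 + 111)))*(1/438015) = 1816227/3623 + (2*(-193)*(52 - 193))*(1/438015) = 1816227/3623 + (2*(-193)*(-141))*(1/438015) = 1816227/3623 + 54426*(1/438015) = 1816227/3623 + 18142/146005 = 265243951601/528976115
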